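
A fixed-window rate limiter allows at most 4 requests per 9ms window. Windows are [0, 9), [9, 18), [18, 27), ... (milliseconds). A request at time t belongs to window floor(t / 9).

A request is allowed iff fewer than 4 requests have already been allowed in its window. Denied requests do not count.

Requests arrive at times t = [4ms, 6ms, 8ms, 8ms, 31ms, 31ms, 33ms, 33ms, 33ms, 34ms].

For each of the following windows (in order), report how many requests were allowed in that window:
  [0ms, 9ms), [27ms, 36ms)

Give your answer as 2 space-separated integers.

Answer: 4 4

Derivation:
Processing requests:
  req#1 t=4ms (window 0): ALLOW
  req#2 t=6ms (window 0): ALLOW
  req#3 t=8ms (window 0): ALLOW
  req#4 t=8ms (window 0): ALLOW
  req#5 t=31ms (window 3): ALLOW
  req#6 t=31ms (window 3): ALLOW
  req#7 t=33ms (window 3): ALLOW
  req#8 t=33ms (window 3): ALLOW
  req#9 t=33ms (window 3): DENY
  req#10 t=34ms (window 3): DENY

Allowed counts by window: 4 4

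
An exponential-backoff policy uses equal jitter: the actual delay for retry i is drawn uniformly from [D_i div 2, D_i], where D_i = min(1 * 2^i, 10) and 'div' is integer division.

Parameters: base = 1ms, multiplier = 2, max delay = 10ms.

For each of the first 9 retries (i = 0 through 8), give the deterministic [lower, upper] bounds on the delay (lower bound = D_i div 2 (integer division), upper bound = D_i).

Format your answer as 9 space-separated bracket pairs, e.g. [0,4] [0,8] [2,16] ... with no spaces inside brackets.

Computing bounds per retry:
  i=0: D_i=min(1*2^0,10)=1, bounds=[0,1]
  i=1: D_i=min(1*2^1,10)=2, bounds=[1,2]
  i=2: D_i=min(1*2^2,10)=4, bounds=[2,4]
  i=3: D_i=min(1*2^3,10)=8, bounds=[4,8]
  i=4: D_i=min(1*2^4,10)=10, bounds=[5,10]
  i=5: D_i=min(1*2^5,10)=10, bounds=[5,10]
  i=6: D_i=min(1*2^6,10)=10, bounds=[5,10]
  i=7: D_i=min(1*2^7,10)=10, bounds=[5,10]
  i=8: D_i=min(1*2^8,10)=10, bounds=[5,10]

Answer: [0,1] [1,2] [2,4] [4,8] [5,10] [5,10] [5,10] [5,10] [5,10]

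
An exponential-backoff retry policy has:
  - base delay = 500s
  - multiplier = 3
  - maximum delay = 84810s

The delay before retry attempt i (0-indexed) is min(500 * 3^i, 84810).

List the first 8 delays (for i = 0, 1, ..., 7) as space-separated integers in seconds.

Computing each delay:
  i=0: min(500*3^0, 84810) = 500
  i=1: min(500*3^1, 84810) = 1500
  i=2: min(500*3^2, 84810) = 4500
  i=3: min(500*3^3, 84810) = 13500
  i=4: min(500*3^4, 84810) = 40500
  i=5: min(500*3^5, 84810) = 84810
  i=6: min(500*3^6, 84810) = 84810
  i=7: min(500*3^7, 84810) = 84810

Answer: 500 1500 4500 13500 40500 84810 84810 84810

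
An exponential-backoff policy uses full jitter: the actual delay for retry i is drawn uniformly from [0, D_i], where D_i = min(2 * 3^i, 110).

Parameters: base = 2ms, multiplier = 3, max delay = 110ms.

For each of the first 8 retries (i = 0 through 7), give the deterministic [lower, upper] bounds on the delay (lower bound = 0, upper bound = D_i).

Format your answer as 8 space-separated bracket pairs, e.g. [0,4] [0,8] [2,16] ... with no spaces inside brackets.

Answer: [0,2] [0,6] [0,18] [0,54] [0,110] [0,110] [0,110] [0,110]

Derivation:
Computing bounds per retry:
  i=0: D_i=min(2*3^0,110)=2, bounds=[0,2]
  i=1: D_i=min(2*3^1,110)=6, bounds=[0,6]
  i=2: D_i=min(2*3^2,110)=18, bounds=[0,18]
  i=3: D_i=min(2*3^3,110)=54, bounds=[0,54]
  i=4: D_i=min(2*3^4,110)=110, bounds=[0,110]
  i=5: D_i=min(2*3^5,110)=110, bounds=[0,110]
  i=6: D_i=min(2*3^6,110)=110, bounds=[0,110]
  i=7: D_i=min(2*3^7,110)=110, bounds=[0,110]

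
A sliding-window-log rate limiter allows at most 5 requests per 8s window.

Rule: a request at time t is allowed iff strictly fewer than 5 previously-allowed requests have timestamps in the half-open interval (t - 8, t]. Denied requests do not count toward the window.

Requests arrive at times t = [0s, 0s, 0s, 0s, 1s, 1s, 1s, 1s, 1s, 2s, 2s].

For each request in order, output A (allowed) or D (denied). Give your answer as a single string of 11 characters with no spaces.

Tracking allowed requests in the window:
  req#1 t=0s: ALLOW
  req#2 t=0s: ALLOW
  req#3 t=0s: ALLOW
  req#4 t=0s: ALLOW
  req#5 t=1s: ALLOW
  req#6 t=1s: DENY
  req#7 t=1s: DENY
  req#8 t=1s: DENY
  req#9 t=1s: DENY
  req#10 t=2s: DENY
  req#11 t=2s: DENY

Answer: AAAAADDDDDD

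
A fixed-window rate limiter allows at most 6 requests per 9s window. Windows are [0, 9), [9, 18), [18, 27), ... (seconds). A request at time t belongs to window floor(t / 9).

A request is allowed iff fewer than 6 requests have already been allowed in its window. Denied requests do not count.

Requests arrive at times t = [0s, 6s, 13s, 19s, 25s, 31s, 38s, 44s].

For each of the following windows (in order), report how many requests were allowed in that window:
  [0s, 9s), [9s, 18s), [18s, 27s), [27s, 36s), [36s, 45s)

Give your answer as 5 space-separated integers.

Answer: 2 1 2 1 2

Derivation:
Processing requests:
  req#1 t=0s (window 0): ALLOW
  req#2 t=6s (window 0): ALLOW
  req#3 t=13s (window 1): ALLOW
  req#4 t=19s (window 2): ALLOW
  req#5 t=25s (window 2): ALLOW
  req#6 t=31s (window 3): ALLOW
  req#7 t=38s (window 4): ALLOW
  req#8 t=44s (window 4): ALLOW

Allowed counts by window: 2 1 2 1 2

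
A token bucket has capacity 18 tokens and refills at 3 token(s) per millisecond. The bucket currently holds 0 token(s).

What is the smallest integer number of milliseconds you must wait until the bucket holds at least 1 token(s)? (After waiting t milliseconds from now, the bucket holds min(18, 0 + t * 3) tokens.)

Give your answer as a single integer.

Answer: 1

Derivation:
Need 0 + t * 3 >= 1, so t >= 1/3.
Smallest integer t = ceil(1/3) = 1.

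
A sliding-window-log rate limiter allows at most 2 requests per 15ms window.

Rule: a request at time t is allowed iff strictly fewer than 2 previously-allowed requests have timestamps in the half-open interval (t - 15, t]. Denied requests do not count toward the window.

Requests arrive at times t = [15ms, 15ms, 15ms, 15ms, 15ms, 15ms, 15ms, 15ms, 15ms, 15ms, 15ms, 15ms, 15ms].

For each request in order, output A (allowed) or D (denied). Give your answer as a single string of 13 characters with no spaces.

Answer: AADDDDDDDDDDD

Derivation:
Tracking allowed requests in the window:
  req#1 t=15ms: ALLOW
  req#2 t=15ms: ALLOW
  req#3 t=15ms: DENY
  req#4 t=15ms: DENY
  req#5 t=15ms: DENY
  req#6 t=15ms: DENY
  req#7 t=15ms: DENY
  req#8 t=15ms: DENY
  req#9 t=15ms: DENY
  req#10 t=15ms: DENY
  req#11 t=15ms: DENY
  req#12 t=15ms: DENY
  req#13 t=15ms: DENY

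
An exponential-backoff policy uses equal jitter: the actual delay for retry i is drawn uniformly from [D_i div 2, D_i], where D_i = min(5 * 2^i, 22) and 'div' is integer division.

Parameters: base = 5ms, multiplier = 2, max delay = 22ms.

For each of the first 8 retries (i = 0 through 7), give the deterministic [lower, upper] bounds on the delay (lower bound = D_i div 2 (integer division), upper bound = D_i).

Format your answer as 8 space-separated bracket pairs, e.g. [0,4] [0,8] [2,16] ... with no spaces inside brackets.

Answer: [2,5] [5,10] [10,20] [11,22] [11,22] [11,22] [11,22] [11,22]

Derivation:
Computing bounds per retry:
  i=0: D_i=min(5*2^0,22)=5, bounds=[2,5]
  i=1: D_i=min(5*2^1,22)=10, bounds=[5,10]
  i=2: D_i=min(5*2^2,22)=20, bounds=[10,20]
  i=3: D_i=min(5*2^3,22)=22, bounds=[11,22]
  i=4: D_i=min(5*2^4,22)=22, bounds=[11,22]
  i=5: D_i=min(5*2^5,22)=22, bounds=[11,22]
  i=6: D_i=min(5*2^6,22)=22, bounds=[11,22]
  i=7: D_i=min(5*2^7,22)=22, bounds=[11,22]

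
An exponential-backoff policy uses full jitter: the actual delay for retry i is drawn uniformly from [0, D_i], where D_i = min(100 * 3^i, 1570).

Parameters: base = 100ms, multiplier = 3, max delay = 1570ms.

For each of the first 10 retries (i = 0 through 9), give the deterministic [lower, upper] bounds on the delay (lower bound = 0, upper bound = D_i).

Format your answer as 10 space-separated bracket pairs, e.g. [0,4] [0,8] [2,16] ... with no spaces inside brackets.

Computing bounds per retry:
  i=0: D_i=min(100*3^0,1570)=100, bounds=[0,100]
  i=1: D_i=min(100*3^1,1570)=300, bounds=[0,300]
  i=2: D_i=min(100*3^2,1570)=900, bounds=[0,900]
  i=3: D_i=min(100*3^3,1570)=1570, bounds=[0,1570]
  i=4: D_i=min(100*3^4,1570)=1570, bounds=[0,1570]
  i=5: D_i=min(100*3^5,1570)=1570, bounds=[0,1570]
  i=6: D_i=min(100*3^6,1570)=1570, bounds=[0,1570]
  i=7: D_i=min(100*3^7,1570)=1570, bounds=[0,1570]
  i=8: D_i=min(100*3^8,1570)=1570, bounds=[0,1570]
  i=9: D_i=min(100*3^9,1570)=1570, bounds=[0,1570]

Answer: [0,100] [0,300] [0,900] [0,1570] [0,1570] [0,1570] [0,1570] [0,1570] [0,1570] [0,1570]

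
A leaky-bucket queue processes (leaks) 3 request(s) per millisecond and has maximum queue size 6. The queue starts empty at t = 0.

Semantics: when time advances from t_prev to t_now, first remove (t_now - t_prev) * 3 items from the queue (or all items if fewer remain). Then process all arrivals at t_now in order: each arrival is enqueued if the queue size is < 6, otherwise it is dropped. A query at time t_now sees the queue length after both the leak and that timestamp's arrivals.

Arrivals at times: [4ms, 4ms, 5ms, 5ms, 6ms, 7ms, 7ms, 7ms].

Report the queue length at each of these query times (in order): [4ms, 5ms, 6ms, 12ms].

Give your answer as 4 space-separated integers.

Answer: 2 2 1 0

Derivation:
Queue lengths at query times:
  query t=4ms: backlog = 2
  query t=5ms: backlog = 2
  query t=6ms: backlog = 1
  query t=12ms: backlog = 0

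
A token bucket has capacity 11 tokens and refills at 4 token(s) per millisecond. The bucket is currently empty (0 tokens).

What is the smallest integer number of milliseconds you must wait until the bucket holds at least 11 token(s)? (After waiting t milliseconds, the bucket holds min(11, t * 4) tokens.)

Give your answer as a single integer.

Need t * 4 >= 11, so t >= 11/4.
Smallest integer t = ceil(11/4) = 3.

Answer: 3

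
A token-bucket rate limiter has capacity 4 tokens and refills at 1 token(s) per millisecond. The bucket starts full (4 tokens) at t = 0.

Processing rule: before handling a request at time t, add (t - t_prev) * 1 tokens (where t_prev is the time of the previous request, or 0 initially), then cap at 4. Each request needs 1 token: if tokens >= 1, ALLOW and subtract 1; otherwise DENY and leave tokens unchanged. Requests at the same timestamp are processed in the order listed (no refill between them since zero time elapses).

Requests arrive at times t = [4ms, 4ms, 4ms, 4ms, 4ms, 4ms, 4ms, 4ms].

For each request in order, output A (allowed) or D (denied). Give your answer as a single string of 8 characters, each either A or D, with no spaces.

Simulating step by step:
  req#1 t=4ms: ALLOW
  req#2 t=4ms: ALLOW
  req#3 t=4ms: ALLOW
  req#4 t=4ms: ALLOW
  req#5 t=4ms: DENY
  req#6 t=4ms: DENY
  req#7 t=4ms: DENY
  req#8 t=4ms: DENY

Answer: AAAADDDD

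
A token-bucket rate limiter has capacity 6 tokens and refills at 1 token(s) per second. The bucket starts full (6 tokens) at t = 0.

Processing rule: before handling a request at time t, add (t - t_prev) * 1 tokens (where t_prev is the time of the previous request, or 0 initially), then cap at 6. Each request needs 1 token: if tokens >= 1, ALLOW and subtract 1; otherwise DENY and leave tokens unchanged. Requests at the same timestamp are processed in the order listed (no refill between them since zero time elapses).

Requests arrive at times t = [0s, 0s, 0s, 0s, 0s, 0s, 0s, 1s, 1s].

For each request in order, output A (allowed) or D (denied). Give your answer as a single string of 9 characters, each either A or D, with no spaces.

Answer: AAAAAADAD

Derivation:
Simulating step by step:
  req#1 t=0s: ALLOW
  req#2 t=0s: ALLOW
  req#3 t=0s: ALLOW
  req#4 t=0s: ALLOW
  req#5 t=0s: ALLOW
  req#6 t=0s: ALLOW
  req#7 t=0s: DENY
  req#8 t=1s: ALLOW
  req#9 t=1s: DENY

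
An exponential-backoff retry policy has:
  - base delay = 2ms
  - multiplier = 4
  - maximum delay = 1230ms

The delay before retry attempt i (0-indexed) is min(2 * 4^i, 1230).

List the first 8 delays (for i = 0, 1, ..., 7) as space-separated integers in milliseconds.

Computing each delay:
  i=0: min(2*4^0, 1230) = 2
  i=1: min(2*4^1, 1230) = 8
  i=2: min(2*4^2, 1230) = 32
  i=3: min(2*4^3, 1230) = 128
  i=4: min(2*4^4, 1230) = 512
  i=5: min(2*4^5, 1230) = 1230
  i=6: min(2*4^6, 1230) = 1230
  i=7: min(2*4^7, 1230) = 1230

Answer: 2 8 32 128 512 1230 1230 1230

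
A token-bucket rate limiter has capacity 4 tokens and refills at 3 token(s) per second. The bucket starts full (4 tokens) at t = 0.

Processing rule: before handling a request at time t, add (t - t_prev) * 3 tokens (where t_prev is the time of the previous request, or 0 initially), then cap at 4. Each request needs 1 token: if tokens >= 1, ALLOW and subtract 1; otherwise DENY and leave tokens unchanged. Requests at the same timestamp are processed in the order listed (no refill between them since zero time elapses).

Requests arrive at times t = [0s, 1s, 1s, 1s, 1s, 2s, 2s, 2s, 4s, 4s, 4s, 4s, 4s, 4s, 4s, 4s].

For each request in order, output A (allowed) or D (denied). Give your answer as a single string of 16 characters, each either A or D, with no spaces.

Simulating step by step:
  req#1 t=0s: ALLOW
  req#2 t=1s: ALLOW
  req#3 t=1s: ALLOW
  req#4 t=1s: ALLOW
  req#5 t=1s: ALLOW
  req#6 t=2s: ALLOW
  req#7 t=2s: ALLOW
  req#8 t=2s: ALLOW
  req#9 t=4s: ALLOW
  req#10 t=4s: ALLOW
  req#11 t=4s: ALLOW
  req#12 t=4s: ALLOW
  req#13 t=4s: DENY
  req#14 t=4s: DENY
  req#15 t=4s: DENY
  req#16 t=4s: DENY

Answer: AAAAAAAAAAAADDDD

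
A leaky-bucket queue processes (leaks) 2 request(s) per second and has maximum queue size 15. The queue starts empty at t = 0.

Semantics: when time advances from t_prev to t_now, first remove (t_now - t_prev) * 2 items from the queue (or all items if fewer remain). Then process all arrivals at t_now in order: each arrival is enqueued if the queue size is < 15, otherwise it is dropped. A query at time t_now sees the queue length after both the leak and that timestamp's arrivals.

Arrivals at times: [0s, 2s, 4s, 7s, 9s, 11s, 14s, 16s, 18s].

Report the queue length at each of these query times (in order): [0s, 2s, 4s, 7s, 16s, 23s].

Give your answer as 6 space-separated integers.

Queue lengths at query times:
  query t=0s: backlog = 1
  query t=2s: backlog = 1
  query t=4s: backlog = 1
  query t=7s: backlog = 1
  query t=16s: backlog = 1
  query t=23s: backlog = 0

Answer: 1 1 1 1 1 0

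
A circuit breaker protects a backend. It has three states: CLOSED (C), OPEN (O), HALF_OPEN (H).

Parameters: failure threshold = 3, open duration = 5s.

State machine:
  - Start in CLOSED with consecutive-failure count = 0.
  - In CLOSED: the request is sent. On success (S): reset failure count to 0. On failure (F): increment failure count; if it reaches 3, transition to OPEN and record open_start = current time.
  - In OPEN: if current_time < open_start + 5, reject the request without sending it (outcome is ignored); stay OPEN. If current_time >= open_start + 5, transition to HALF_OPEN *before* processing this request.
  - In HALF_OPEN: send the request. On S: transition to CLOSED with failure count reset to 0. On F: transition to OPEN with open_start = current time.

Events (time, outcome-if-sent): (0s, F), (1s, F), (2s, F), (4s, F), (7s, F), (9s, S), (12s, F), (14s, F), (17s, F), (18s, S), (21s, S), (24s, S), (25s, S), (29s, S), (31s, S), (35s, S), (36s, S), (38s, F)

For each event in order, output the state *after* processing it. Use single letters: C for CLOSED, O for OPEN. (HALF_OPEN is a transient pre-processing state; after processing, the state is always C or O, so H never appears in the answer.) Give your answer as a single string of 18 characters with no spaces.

Answer: CCOOOOOOOOOCCCCCCC

Derivation:
State after each event:
  event#1 t=0s outcome=F: state=CLOSED
  event#2 t=1s outcome=F: state=CLOSED
  event#3 t=2s outcome=F: state=OPEN
  event#4 t=4s outcome=F: state=OPEN
  event#5 t=7s outcome=F: state=OPEN
  event#6 t=9s outcome=S: state=OPEN
  event#7 t=12s outcome=F: state=OPEN
  event#8 t=14s outcome=F: state=OPEN
  event#9 t=17s outcome=F: state=OPEN
  event#10 t=18s outcome=S: state=OPEN
  event#11 t=21s outcome=S: state=OPEN
  event#12 t=24s outcome=S: state=CLOSED
  event#13 t=25s outcome=S: state=CLOSED
  event#14 t=29s outcome=S: state=CLOSED
  event#15 t=31s outcome=S: state=CLOSED
  event#16 t=35s outcome=S: state=CLOSED
  event#17 t=36s outcome=S: state=CLOSED
  event#18 t=38s outcome=F: state=CLOSED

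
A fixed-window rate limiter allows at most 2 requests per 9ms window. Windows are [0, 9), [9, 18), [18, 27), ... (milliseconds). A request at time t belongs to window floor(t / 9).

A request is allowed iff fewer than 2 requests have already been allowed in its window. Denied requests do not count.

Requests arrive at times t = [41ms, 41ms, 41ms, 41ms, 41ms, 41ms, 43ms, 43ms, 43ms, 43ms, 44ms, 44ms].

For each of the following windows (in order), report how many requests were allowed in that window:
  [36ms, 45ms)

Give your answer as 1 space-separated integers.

Processing requests:
  req#1 t=41ms (window 4): ALLOW
  req#2 t=41ms (window 4): ALLOW
  req#3 t=41ms (window 4): DENY
  req#4 t=41ms (window 4): DENY
  req#5 t=41ms (window 4): DENY
  req#6 t=41ms (window 4): DENY
  req#7 t=43ms (window 4): DENY
  req#8 t=43ms (window 4): DENY
  req#9 t=43ms (window 4): DENY
  req#10 t=43ms (window 4): DENY
  req#11 t=44ms (window 4): DENY
  req#12 t=44ms (window 4): DENY

Allowed counts by window: 2

Answer: 2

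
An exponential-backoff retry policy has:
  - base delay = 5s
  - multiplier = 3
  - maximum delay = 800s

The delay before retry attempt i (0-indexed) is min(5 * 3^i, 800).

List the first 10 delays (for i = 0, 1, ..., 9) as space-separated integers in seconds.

Computing each delay:
  i=0: min(5*3^0, 800) = 5
  i=1: min(5*3^1, 800) = 15
  i=2: min(5*3^2, 800) = 45
  i=3: min(5*3^3, 800) = 135
  i=4: min(5*3^4, 800) = 405
  i=5: min(5*3^5, 800) = 800
  i=6: min(5*3^6, 800) = 800
  i=7: min(5*3^7, 800) = 800
  i=8: min(5*3^8, 800) = 800
  i=9: min(5*3^9, 800) = 800

Answer: 5 15 45 135 405 800 800 800 800 800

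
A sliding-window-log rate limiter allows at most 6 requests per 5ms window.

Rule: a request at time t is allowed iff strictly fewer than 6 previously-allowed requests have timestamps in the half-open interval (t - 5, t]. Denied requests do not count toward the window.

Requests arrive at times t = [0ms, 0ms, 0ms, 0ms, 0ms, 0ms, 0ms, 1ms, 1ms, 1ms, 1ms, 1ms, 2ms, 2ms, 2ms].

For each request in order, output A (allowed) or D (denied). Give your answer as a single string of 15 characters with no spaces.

Tracking allowed requests in the window:
  req#1 t=0ms: ALLOW
  req#2 t=0ms: ALLOW
  req#3 t=0ms: ALLOW
  req#4 t=0ms: ALLOW
  req#5 t=0ms: ALLOW
  req#6 t=0ms: ALLOW
  req#7 t=0ms: DENY
  req#8 t=1ms: DENY
  req#9 t=1ms: DENY
  req#10 t=1ms: DENY
  req#11 t=1ms: DENY
  req#12 t=1ms: DENY
  req#13 t=2ms: DENY
  req#14 t=2ms: DENY
  req#15 t=2ms: DENY

Answer: AAAAAADDDDDDDDD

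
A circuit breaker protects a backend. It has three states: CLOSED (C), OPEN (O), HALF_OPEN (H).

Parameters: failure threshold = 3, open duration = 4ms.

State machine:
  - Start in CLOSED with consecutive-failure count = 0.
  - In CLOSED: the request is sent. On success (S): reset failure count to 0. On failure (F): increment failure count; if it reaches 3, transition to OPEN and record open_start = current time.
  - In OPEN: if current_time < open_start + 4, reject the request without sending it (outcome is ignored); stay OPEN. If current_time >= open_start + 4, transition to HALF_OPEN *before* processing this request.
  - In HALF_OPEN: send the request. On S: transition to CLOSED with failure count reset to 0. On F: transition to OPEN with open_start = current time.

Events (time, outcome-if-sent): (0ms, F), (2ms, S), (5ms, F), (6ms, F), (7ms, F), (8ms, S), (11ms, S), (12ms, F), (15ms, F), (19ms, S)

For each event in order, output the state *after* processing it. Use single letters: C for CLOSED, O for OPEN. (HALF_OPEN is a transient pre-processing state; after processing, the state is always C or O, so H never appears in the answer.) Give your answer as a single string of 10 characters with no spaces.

Answer: CCCCOOCCCC

Derivation:
State after each event:
  event#1 t=0ms outcome=F: state=CLOSED
  event#2 t=2ms outcome=S: state=CLOSED
  event#3 t=5ms outcome=F: state=CLOSED
  event#4 t=6ms outcome=F: state=CLOSED
  event#5 t=7ms outcome=F: state=OPEN
  event#6 t=8ms outcome=S: state=OPEN
  event#7 t=11ms outcome=S: state=CLOSED
  event#8 t=12ms outcome=F: state=CLOSED
  event#9 t=15ms outcome=F: state=CLOSED
  event#10 t=19ms outcome=S: state=CLOSED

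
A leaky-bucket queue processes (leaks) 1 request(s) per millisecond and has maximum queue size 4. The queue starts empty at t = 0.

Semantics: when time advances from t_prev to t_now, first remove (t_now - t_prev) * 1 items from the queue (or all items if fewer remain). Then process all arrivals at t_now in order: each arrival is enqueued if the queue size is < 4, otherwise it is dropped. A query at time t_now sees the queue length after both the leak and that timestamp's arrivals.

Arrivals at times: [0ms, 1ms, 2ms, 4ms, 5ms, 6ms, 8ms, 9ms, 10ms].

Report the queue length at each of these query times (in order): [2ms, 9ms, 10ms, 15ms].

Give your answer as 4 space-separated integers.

Queue lengths at query times:
  query t=2ms: backlog = 1
  query t=9ms: backlog = 1
  query t=10ms: backlog = 1
  query t=15ms: backlog = 0

Answer: 1 1 1 0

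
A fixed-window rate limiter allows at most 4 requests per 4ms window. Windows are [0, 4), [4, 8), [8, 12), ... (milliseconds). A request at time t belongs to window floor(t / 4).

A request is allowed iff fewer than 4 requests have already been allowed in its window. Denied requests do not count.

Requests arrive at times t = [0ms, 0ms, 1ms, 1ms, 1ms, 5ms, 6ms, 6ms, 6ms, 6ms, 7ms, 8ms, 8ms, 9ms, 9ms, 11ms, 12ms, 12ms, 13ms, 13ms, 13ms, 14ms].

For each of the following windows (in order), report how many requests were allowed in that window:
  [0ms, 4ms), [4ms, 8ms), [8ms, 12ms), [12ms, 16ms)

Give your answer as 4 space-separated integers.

Processing requests:
  req#1 t=0ms (window 0): ALLOW
  req#2 t=0ms (window 0): ALLOW
  req#3 t=1ms (window 0): ALLOW
  req#4 t=1ms (window 0): ALLOW
  req#5 t=1ms (window 0): DENY
  req#6 t=5ms (window 1): ALLOW
  req#7 t=6ms (window 1): ALLOW
  req#8 t=6ms (window 1): ALLOW
  req#9 t=6ms (window 1): ALLOW
  req#10 t=6ms (window 1): DENY
  req#11 t=7ms (window 1): DENY
  req#12 t=8ms (window 2): ALLOW
  req#13 t=8ms (window 2): ALLOW
  req#14 t=9ms (window 2): ALLOW
  req#15 t=9ms (window 2): ALLOW
  req#16 t=11ms (window 2): DENY
  req#17 t=12ms (window 3): ALLOW
  req#18 t=12ms (window 3): ALLOW
  req#19 t=13ms (window 3): ALLOW
  req#20 t=13ms (window 3): ALLOW
  req#21 t=13ms (window 3): DENY
  req#22 t=14ms (window 3): DENY

Allowed counts by window: 4 4 4 4

Answer: 4 4 4 4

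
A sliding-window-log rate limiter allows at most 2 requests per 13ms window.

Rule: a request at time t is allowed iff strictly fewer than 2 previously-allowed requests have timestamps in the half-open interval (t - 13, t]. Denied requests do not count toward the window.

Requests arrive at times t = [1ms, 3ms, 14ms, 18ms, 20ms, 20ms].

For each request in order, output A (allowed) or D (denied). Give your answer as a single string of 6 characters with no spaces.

Tracking allowed requests in the window:
  req#1 t=1ms: ALLOW
  req#2 t=3ms: ALLOW
  req#3 t=14ms: ALLOW
  req#4 t=18ms: ALLOW
  req#5 t=20ms: DENY
  req#6 t=20ms: DENY

Answer: AAAADD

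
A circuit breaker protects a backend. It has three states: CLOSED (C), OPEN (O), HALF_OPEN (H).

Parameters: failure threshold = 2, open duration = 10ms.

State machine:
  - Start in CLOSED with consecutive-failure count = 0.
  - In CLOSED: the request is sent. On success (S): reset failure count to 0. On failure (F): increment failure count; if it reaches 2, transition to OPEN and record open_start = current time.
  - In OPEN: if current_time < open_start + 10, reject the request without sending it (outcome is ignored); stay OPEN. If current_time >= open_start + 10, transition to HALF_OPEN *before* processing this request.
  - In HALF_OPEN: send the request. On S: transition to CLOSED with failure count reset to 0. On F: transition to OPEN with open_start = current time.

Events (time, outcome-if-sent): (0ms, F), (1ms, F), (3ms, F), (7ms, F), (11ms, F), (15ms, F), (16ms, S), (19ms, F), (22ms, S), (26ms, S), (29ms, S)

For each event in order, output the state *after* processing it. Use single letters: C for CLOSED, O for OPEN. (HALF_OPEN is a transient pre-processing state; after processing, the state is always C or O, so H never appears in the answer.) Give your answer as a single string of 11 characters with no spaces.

Answer: COOOOOOOCCC

Derivation:
State after each event:
  event#1 t=0ms outcome=F: state=CLOSED
  event#2 t=1ms outcome=F: state=OPEN
  event#3 t=3ms outcome=F: state=OPEN
  event#4 t=7ms outcome=F: state=OPEN
  event#5 t=11ms outcome=F: state=OPEN
  event#6 t=15ms outcome=F: state=OPEN
  event#7 t=16ms outcome=S: state=OPEN
  event#8 t=19ms outcome=F: state=OPEN
  event#9 t=22ms outcome=S: state=CLOSED
  event#10 t=26ms outcome=S: state=CLOSED
  event#11 t=29ms outcome=S: state=CLOSED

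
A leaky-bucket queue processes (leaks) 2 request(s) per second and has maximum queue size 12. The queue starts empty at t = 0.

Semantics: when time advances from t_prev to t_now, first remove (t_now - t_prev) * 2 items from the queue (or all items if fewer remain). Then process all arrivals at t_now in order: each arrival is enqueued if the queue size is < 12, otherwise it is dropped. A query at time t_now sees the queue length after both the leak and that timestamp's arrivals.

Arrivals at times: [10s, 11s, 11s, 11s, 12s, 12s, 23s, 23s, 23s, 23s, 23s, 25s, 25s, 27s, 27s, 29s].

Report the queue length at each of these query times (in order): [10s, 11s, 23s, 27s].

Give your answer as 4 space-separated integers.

Queue lengths at query times:
  query t=10s: backlog = 1
  query t=11s: backlog = 3
  query t=23s: backlog = 5
  query t=27s: backlog = 2

Answer: 1 3 5 2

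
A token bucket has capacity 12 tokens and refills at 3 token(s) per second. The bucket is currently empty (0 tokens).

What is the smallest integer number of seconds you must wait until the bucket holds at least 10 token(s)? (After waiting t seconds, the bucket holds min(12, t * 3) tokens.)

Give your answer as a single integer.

Answer: 4

Derivation:
Need t * 3 >= 10, so t >= 10/3.
Smallest integer t = ceil(10/3) = 4.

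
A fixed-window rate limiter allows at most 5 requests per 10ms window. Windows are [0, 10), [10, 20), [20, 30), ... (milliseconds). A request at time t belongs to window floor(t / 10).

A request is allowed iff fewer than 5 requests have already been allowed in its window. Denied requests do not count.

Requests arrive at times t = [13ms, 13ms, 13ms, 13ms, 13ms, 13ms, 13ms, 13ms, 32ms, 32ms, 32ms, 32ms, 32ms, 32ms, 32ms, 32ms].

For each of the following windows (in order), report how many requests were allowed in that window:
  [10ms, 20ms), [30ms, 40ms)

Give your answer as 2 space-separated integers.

Processing requests:
  req#1 t=13ms (window 1): ALLOW
  req#2 t=13ms (window 1): ALLOW
  req#3 t=13ms (window 1): ALLOW
  req#4 t=13ms (window 1): ALLOW
  req#5 t=13ms (window 1): ALLOW
  req#6 t=13ms (window 1): DENY
  req#7 t=13ms (window 1): DENY
  req#8 t=13ms (window 1): DENY
  req#9 t=32ms (window 3): ALLOW
  req#10 t=32ms (window 3): ALLOW
  req#11 t=32ms (window 3): ALLOW
  req#12 t=32ms (window 3): ALLOW
  req#13 t=32ms (window 3): ALLOW
  req#14 t=32ms (window 3): DENY
  req#15 t=32ms (window 3): DENY
  req#16 t=32ms (window 3): DENY

Allowed counts by window: 5 5

Answer: 5 5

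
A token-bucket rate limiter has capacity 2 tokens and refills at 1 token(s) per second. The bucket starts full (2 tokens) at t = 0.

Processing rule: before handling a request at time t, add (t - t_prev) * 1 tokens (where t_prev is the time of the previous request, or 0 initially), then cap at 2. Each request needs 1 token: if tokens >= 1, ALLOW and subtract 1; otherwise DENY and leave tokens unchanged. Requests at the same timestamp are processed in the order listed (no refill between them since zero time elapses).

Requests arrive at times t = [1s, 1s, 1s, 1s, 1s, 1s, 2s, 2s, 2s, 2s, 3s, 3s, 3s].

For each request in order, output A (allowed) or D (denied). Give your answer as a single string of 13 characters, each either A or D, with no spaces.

Answer: AADDDDADDDADD

Derivation:
Simulating step by step:
  req#1 t=1s: ALLOW
  req#2 t=1s: ALLOW
  req#3 t=1s: DENY
  req#4 t=1s: DENY
  req#5 t=1s: DENY
  req#6 t=1s: DENY
  req#7 t=2s: ALLOW
  req#8 t=2s: DENY
  req#9 t=2s: DENY
  req#10 t=2s: DENY
  req#11 t=3s: ALLOW
  req#12 t=3s: DENY
  req#13 t=3s: DENY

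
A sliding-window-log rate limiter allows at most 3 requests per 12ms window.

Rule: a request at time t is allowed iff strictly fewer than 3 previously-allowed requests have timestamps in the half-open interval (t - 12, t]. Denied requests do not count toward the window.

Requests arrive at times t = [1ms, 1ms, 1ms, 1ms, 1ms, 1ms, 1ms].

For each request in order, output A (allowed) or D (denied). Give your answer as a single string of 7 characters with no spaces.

Answer: AAADDDD

Derivation:
Tracking allowed requests in the window:
  req#1 t=1ms: ALLOW
  req#2 t=1ms: ALLOW
  req#3 t=1ms: ALLOW
  req#4 t=1ms: DENY
  req#5 t=1ms: DENY
  req#6 t=1ms: DENY
  req#7 t=1ms: DENY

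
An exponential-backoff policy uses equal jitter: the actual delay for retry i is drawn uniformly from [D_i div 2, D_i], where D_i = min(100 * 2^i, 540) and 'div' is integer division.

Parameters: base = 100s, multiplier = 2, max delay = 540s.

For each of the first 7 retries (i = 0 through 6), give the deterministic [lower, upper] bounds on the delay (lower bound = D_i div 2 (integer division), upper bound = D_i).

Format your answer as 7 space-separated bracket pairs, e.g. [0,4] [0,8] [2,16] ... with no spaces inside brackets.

Computing bounds per retry:
  i=0: D_i=min(100*2^0,540)=100, bounds=[50,100]
  i=1: D_i=min(100*2^1,540)=200, bounds=[100,200]
  i=2: D_i=min(100*2^2,540)=400, bounds=[200,400]
  i=3: D_i=min(100*2^3,540)=540, bounds=[270,540]
  i=4: D_i=min(100*2^4,540)=540, bounds=[270,540]
  i=5: D_i=min(100*2^5,540)=540, bounds=[270,540]
  i=6: D_i=min(100*2^6,540)=540, bounds=[270,540]

Answer: [50,100] [100,200] [200,400] [270,540] [270,540] [270,540] [270,540]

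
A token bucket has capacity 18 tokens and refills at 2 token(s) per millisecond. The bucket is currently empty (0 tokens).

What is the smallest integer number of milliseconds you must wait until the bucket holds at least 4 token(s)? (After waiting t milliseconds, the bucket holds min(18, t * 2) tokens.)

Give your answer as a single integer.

Answer: 2

Derivation:
Need t * 2 >= 4, so t >= 4/2.
Smallest integer t = ceil(4/2) = 2.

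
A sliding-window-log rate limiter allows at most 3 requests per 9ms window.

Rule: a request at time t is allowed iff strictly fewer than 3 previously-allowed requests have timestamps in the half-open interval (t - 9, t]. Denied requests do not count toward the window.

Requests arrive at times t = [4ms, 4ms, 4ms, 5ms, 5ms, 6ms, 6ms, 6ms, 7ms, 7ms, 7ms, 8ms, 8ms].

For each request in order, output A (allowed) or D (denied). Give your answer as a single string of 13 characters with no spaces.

Tracking allowed requests in the window:
  req#1 t=4ms: ALLOW
  req#2 t=4ms: ALLOW
  req#3 t=4ms: ALLOW
  req#4 t=5ms: DENY
  req#5 t=5ms: DENY
  req#6 t=6ms: DENY
  req#7 t=6ms: DENY
  req#8 t=6ms: DENY
  req#9 t=7ms: DENY
  req#10 t=7ms: DENY
  req#11 t=7ms: DENY
  req#12 t=8ms: DENY
  req#13 t=8ms: DENY

Answer: AAADDDDDDDDDD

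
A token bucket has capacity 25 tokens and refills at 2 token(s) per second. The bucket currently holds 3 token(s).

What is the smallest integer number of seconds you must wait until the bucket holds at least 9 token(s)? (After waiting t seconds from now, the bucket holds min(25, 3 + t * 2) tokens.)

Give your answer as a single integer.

Answer: 3

Derivation:
Need 3 + t * 2 >= 9, so t >= 6/2.
Smallest integer t = ceil(6/2) = 3.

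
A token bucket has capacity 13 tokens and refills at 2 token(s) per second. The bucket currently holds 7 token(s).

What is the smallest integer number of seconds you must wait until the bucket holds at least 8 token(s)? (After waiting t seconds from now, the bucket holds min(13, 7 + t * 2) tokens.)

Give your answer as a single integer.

Answer: 1

Derivation:
Need 7 + t * 2 >= 8, so t >= 1/2.
Smallest integer t = ceil(1/2) = 1.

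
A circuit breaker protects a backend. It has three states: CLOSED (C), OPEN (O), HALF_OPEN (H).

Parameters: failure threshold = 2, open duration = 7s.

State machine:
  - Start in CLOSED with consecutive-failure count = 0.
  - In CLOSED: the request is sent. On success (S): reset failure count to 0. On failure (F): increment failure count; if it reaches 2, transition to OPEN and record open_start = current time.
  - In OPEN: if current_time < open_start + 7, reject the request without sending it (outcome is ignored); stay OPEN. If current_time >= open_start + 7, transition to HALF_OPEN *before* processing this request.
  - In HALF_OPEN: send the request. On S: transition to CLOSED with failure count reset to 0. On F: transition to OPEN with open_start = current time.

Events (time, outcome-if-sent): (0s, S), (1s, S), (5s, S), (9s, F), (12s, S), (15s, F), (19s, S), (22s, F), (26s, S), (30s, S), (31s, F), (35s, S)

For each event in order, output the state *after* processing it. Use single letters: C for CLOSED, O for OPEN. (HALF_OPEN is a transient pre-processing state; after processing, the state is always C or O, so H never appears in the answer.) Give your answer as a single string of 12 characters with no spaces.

State after each event:
  event#1 t=0s outcome=S: state=CLOSED
  event#2 t=1s outcome=S: state=CLOSED
  event#3 t=5s outcome=S: state=CLOSED
  event#4 t=9s outcome=F: state=CLOSED
  event#5 t=12s outcome=S: state=CLOSED
  event#6 t=15s outcome=F: state=CLOSED
  event#7 t=19s outcome=S: state=CLOSED
  event#8 t=22s outcome=F: state=CLOSED
  event#9 t=26s outcome=S: state=CLOSED
  event#10 t=30s outcome=S: state=CLOSED
  event#11 t=31s outcome=F: state=CLOSED
  event#12 t=35s outcome=S: state=CLOSED

Answer: CCCCCCCCCCCC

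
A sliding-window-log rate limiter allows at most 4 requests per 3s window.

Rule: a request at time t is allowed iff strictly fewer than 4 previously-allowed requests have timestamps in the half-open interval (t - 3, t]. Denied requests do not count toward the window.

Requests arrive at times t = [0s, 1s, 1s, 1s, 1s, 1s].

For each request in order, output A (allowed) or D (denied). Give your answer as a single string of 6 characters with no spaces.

Tracking allowed requests in the window:
  req#1 t=0s: ALLOW
  req#2 t=1s: ALLOW
  req#3 t=1s: ALLOW
  req#4 t=1s: ALLOW
  req#5 t=1s: DENY
  req#6 t=1s: DENY

Answer: AAAADD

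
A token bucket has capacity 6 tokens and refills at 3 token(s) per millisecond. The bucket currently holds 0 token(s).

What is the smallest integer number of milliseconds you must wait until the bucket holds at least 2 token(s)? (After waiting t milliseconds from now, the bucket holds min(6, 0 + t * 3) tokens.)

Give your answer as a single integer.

Need 0 + t * 3 >= 2, so t >= 2/3.
Smallest integer t = ceil(2/3) = 1.

Answer: 1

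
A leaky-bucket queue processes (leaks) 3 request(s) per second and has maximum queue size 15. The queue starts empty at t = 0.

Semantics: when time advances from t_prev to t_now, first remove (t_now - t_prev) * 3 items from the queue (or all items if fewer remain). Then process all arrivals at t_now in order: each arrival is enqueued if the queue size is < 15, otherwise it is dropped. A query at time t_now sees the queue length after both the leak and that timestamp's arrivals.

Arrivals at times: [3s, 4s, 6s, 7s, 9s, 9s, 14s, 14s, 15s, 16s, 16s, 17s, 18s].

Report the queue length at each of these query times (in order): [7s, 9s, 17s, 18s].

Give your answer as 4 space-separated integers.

Queue lengths at query times:
  query t=7s: backlog = 1
  query t=9s: backlog = 2
  query t=17s: backlog = 1
  query t=18s: backlog = 1

Answer: 1 2 1 1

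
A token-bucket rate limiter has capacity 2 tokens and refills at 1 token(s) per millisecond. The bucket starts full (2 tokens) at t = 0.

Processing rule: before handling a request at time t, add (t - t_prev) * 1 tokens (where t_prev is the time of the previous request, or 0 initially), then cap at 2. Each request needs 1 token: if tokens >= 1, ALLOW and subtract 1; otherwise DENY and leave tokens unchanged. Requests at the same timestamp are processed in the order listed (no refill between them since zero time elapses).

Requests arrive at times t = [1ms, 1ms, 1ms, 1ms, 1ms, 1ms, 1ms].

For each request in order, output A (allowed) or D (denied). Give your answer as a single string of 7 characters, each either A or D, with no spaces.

Simulating step by step:
  req#1 t=1ms: ALLOW
  req#2 t=1ms: ALLOW
  req#3 t=1ms: DENY
  req#4 t=1ms: DENY
  req#5 t=1ms: DENY
  req#6 t=1ms: DENY
  req#7 t=1ms: DENY

Answer: AADDDDD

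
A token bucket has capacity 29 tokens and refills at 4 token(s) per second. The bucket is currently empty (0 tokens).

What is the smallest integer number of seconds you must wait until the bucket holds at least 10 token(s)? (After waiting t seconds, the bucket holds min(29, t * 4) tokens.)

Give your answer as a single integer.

Answer: 3

Derivation:
Need t * 4 >= 10, so t >= 10/4.
Smallest integer t = ceil(10/4) = 3.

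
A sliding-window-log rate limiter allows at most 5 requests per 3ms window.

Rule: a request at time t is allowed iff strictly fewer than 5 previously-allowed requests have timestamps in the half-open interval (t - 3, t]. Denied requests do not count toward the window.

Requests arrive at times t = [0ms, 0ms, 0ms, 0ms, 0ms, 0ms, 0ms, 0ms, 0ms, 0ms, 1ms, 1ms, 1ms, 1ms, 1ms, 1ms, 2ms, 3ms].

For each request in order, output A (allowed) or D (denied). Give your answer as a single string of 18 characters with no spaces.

Tracking allowed requests in the window:
  req#1 t=0ms: ALLOW
  req#2 t=0ms: ALLOW
  req#3 t=0ms: ALLOW
  req#4 t=0ms: ALLOW
  req#5 t=0ms: ALLOW
  req#6 t=0ms: DENY
  req#7 t=0ms: DENY
  req#8 t=0ms: DENY
  req#9 t=0ms: DENY
  req#10 t=0ms: DENY
  req#11 t=1ms: DENY
  req#12 t=1ms: DENY
  req#13 t=1ms: DENY
  req#14 t=1ms: DENY
  req#15 t=1ms: DENY
  req#16 t=1ms: DENY
  req#17 t=2ms: DENY
  req#18 t=3ms: ALLOW

Answer: AAAAADDDDDDDDDDDDA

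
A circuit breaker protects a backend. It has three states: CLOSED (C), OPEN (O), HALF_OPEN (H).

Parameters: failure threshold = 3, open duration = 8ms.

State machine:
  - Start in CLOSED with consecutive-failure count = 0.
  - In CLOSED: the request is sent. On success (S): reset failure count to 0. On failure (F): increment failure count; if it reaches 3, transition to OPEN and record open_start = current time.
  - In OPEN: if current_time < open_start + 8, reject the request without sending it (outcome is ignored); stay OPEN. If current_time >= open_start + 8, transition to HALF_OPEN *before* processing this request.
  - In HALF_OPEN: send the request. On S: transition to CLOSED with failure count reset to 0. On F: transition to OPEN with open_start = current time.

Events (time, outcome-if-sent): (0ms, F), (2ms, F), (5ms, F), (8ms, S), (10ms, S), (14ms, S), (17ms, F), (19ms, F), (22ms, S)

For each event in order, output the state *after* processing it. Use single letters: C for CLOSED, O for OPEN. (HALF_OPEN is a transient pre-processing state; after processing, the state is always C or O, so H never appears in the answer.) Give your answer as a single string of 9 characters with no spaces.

State after each event:
  event#1 t=0ms outcome=F: state=CLOSED
  event#2 t=2ms outcome=F: state=CLOSED
  event#3 t=5ms outcome=F: state=OPEN
  event#4 t=8ms outcome=S: state=OPEN
  event#5 t=10ms outcome=S: state=OPEN
  event#6 t=14ms outcome=S: state=CLOSED
  event#7 t=17ms outcome=F: state=CLOSED
  event#8 t=19ms outcome=F: state=CLOSED
  event#9 t=22ms outcome=S: state=CLOSED

Answer: CCOOOCCCC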